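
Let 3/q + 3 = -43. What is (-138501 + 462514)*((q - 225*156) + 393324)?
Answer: 5339183741913/46 ≈ 1.1607e+11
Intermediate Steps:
q = -3/46 (q = 3/(-3 - 43) = 3/(-46) = 3*(-1/46) = -3/46 ≈ -0.065217)
(-138501 + 462514)*((q - 225*156) + 393324) = (-138501 + 462514)*((-3/46 - 225*156) + 393324) = 324013*((-3/46 - 35100) + 393324) = 324013*(-1614603/46 + 393324) = 324013*(16478301/46) = 5339183741913/46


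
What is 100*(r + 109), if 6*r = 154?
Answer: 40400/3 ≈ 13467.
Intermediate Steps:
r = 77/3 (r = (1/6)*154 = 77/3 ≈ 25.667)
100*(r + 109) = 100*(77/3 + 109) = 100*(404/3) = 40400/3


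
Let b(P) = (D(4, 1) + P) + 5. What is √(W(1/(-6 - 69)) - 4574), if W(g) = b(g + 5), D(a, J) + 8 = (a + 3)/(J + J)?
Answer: I*√4111662/30 ≈ 67.591*I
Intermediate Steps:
D(a, J) = -8 + (3 + a)/(2*J) (D(a, J) = -8 + (a + 3)/(J + J) = -8 + (3 + a)/((2*J)) = -8 + (3 + a)*(1/(2*J)) = -8 + (3 + a)/(2*J))
b(P) = ½ + P (b(P) = ((½)*(3 + 4 - 16*1)/1 + P) + 5 = ((½)*1*(3 + 4 - 16) + P) + 5 = ((½)*1*(-9) + P) + 5 = (-9/2 + P) + 5 = ½ + P)
W(g) = 11/2 + g (W(g) = ½ + (g + 5) = ½ + (5 + g) = 11/2 + g)
√(W(1/(-6 - 69)) - 4574) = √((11/2 + 1/(-6 - 69)) - 4574) = √((11/2 + 1/(-75)) - 4574) = √((11/2 - 1/75) - 4574) = √(823/150 - 4574) = √(-685277/150) = I*√4111662/30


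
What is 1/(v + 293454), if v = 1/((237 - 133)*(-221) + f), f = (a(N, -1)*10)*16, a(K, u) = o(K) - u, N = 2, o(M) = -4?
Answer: 23464/6885604655 ≈ 3.4077e-6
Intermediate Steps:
a(K, u) = -4 - u
f = -480 (f = ((-4 - 1*(-1))*10)*16 = ((-4 + 1)*10)*16 = -3*10*16 = -30*16 = -480)
v = -1/23464 (v = 1/((237 - 133)*(-221) - 480) = 1/(104*(-221) - 480) = 1/(-22984 - 480) = 1/(-23464) = -1/23464 ≈ -4.2618e-5)
1/(v + 293454) = 1/(-1/23464 + 293454) = 1/(6885604655/23464) = 23464/6885604655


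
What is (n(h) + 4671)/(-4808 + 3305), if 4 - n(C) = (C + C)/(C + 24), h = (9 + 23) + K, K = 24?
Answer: -23368/7515 ≈ -3.1095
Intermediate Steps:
h = 56 (h = (9 + 23) + 24 = 32 + 24 = 56)
n(C) = 4 - 2*C/(24 + C) (n(C) = 4 - (C + C)/(C + 24) = 4 - 2*C/(24 + C))
(n(h) + 4671)/(-4808 + 3305) = (2*(48 + 56)/(24 + 56) + 4671)/(-4808 + 3305) = (2*104/80 + 4671)/(-1503) = (2*(1/80)*104 + 4671)*(-1/1503) = (13/5 + 4671)*(-1/1503) = (23368/5)*(-1/1503) = -23368/7515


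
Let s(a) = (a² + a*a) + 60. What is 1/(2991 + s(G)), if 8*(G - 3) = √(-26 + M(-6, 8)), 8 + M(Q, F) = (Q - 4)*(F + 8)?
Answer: 784112/2401797793 - 384*I*√194/2401797793 ≈ 0.00032647 - 2.2269e-6*I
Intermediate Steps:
M(Q, F) = -8 + (-4 + Q)*(8 + F) (M(Q, F) = -8 + (Q - 4)*(F + 8) = -8 + (-4 + Q)*(8 + F))
G = 3 + I*√194/8 (G = 3 + √(-26 + (-40 - 4*8 + 8*(-6) + 8*(-6)))/8 = 3 + √(-26 + (-40 - 32 - 48 - 48))/8 = 3 + √(-26 - 168)/8 = 3 + √(-194)/8 = 3 + (I*√194)/8 = 3 + I*√194/8 ≈ 3.0 + 1.741*I)
s(a) = 60 + 2*a² (s(a) = (a² + a²) + 60 = 2*a² + 60 = 60 + 2*a²)
1/(2991 + s(G)) = 1/(2991 + (60 + 2*(3 + I*√194/8)²)) = 1/(3051 + 2*(3 + I*√194/8)²)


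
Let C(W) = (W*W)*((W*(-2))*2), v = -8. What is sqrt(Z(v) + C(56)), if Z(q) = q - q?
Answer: 224*I*sqrt(14) ≈ 838.13*I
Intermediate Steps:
Z(q) = 0
C(W) = -4*W**3 (C(W) = W**2*(-2*W*2) = W**2*(-4*W) = -4*W**3)
sqrt(Z(v) + C(56)) = sqrt(0 - 4*56**3) = sqrt(0 - 4*175616) = sqrt(0 - 702464) = sqrt(-702464) = 224*I*sqrt(14)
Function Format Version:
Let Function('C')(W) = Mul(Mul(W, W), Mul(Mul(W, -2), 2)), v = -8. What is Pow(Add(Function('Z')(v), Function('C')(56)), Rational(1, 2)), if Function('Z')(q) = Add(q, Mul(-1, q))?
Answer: Mul(224, I, Pow(14, Rational(1, 2))) ≈ Mul(838.13, I)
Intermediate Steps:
Function('Z')(q) = 0
Function('C')(W) = Mul(-4, Pow(W, 3)) (Function('C')(W) = Mul(Pow(W, 2), Mul(Mul(-2, W), 2)) = Mul(Pow(W, 2), Mul(-4, W)) = Mul(-4, Pow(W, 3)))
Pow(Add(Function('Z')(v), Function('C')(56)), Rational(1, 2)) = Pow(Add(0, Mul(-4, Pow(56, 3))), Rational(1, 2)) = Pow(Add(0, Mul(-4, 175616)), Rational(1, 2)) = Pow(Add(0, -702464), Rational(1, 2)) = Pow(-702464, Rational(1, 2)) = Mul(224, I, Pow(14, Rational(1, 2)))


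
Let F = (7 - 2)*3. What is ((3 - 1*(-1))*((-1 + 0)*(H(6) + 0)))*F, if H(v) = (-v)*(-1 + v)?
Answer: 1800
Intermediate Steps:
F = 15 (F = 5*3 = 15)
H(v) = -v*(-1 + v)
((3 - 1*(-1))*((-1 + 0)*(H(6) + 0)))*F = ((3 - 1*(-1))*((-1 + 0)*(6*(1 - 1*6) + 0)))*15 = ((3 + 1)*(-(6*(1 - 6) + 0)))*15 = (4*(-(6*(-5) + 0)))*15 = (4*(-(-30 + 0)))*15 = (4*(-1*(-30)))*15 = (4*30)*15 = 120*15 = 1800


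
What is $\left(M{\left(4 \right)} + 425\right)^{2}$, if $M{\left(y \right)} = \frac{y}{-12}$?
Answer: $\frac{1623076}{9} \approx 1.8034 \cdot 10^{5}$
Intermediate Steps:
$M{\left(y \right)} = - \frac{y}{12}$ ($M{\left(y \right)} = y \left(- \frac{1}{12}\right) = - \frac{y}{12}$)
$\left(M{\left(4 \right)} + 425\right)^{2} = \left(\left(- \frac{1}{12}\right) 4 + 425\right)^{2} = \left(- \frac{1}{3} + 425\right)^{2} = \left(\frac{1274}{3}\right)^{2} = \frac{1623076}{9}$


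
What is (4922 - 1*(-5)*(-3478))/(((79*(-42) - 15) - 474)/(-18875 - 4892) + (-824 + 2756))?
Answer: -98775652/15307217 ≈ -6.4529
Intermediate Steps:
(4922 - 1*(-5)*(-3478))/(((79*(-42) - 15) - 474)/(-18875 - 4892) + (-824 + 2756)) = (4922 + 5*(-3478))/(((-3318 - 15) - 474)/(-23767) + 1932) = (4922 - 17390)/((-3333 - 474)*(-1/23767) + 1932) = -12468/(-3807*(-1/23767) + 1932) = -12468/(3807/23767 + 1932) = -12468/45921651/23767 = -12468*23767/45921651 = -98775652/15307217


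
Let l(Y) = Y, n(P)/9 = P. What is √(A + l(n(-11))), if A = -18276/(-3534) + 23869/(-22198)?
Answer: I*√16223400357089442/13074622 ≈ 9.7419*I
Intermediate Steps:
n(P) = 9*P
A = 53556267/13074622 (A = -18276*(-1/3534) + 23869*(-1/22198) = 3046/589 - 23869/22198 = 53556267/13074622 ≈ 4.0962)
√(A + l(n(-11))) = √(53556267/13074622 + 9*(-11)) = √(53556267/13074622 - 99) = √(-1240831311/13074622) = I*√16223400357089442/13074622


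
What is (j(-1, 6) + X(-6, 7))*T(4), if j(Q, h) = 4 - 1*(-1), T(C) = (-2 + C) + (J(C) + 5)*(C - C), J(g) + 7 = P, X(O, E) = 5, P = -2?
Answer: 20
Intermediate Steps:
J(g) = -9 (J(g) = -7 - 2 = -9)
T(C) = -2 + C (T(C) = (-2 + C) + (-9 + 5)*(C - C) = (-2 + C) - 4*0 = (-2 + C) + 0 = -2 + C)
j(Q, h) = 5 (j(Q, h) = 4 + 1 = 5)
(j(-1, 6) + X(-6, 7))*T(4) = (5 + 5)*(-2 + 4) = 10*2 = 20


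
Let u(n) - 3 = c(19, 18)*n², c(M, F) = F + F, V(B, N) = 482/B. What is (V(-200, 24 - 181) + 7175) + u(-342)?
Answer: 421787959/100 ≈ 4.2179e+6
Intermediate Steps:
c(M, F) = 2*F
u(n) = 3 + 36*n² (u(n) = 3 + (2*18)*n² = 3 + 36*n²)
(V(-200, 24 - 181) + 7175) + u(-342) = (482/(-200) + 7175) + (3 + 36*(-342)²) = (482*(-1/200) + 7175) + (3 + 36*116964) = (-241/100 + 7175) + (3 + 4210704) = 717259/100 + 4210707 = 421787959/100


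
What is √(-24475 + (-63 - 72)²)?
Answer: 25*I*√10 ≈ 79.057*I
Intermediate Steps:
√(-24475 + (-63 - 72)²) = √(-24475 + (-135)²) = √(-24475 + 18225) = √(-6250) = 25*I*√10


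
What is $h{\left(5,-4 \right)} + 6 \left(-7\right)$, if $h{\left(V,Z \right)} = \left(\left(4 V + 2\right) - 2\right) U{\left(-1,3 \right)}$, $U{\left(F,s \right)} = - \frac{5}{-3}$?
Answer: $- \frac{26}{3} \approx -8.6667$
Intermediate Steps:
$U{\left(F,s \right)} = \frac{5}{3}$ ($U{\left(F,s \right)} = \left(-5\right) \left(- \frac{1}{3}\right) = \frac{5}{3}$)
$h{\left(V,Z \right)} = \frac{20 V}{3}$ ($h{\left(V,Z \right)} = \left(\left(4 V + 2\right) - 2\right) \frac{5}{3} = \left(\left(2 + 4 V\right) - 2\right) \frac{5}{3} = 4 V \frac{5}{3} = \frac{20 V}{3}$)
$h{\left(5,-4 \right)} + 6 \left(-7\right) = \frac{20}{3} \cdot 5 + 6 \left(-7\right) = \frac{100}{3} - 42 = - \frac{26}{3}$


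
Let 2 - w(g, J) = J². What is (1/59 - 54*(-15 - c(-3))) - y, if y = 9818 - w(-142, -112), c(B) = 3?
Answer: -1261891/59 ≈ -21388.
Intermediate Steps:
w(g, J) = 2 - J²
y = 22360 (y = 9818 - (2 - 1*(-112)²) = 9818 - (2 - 1*12544) = 9818 - (2 - 12544) = 9818 - 1*(-12542) = 9818 + 12542 = 22360)
(1/59 - 54*(-15 - c(-3))) - y = (1/59 - 54*(-15 - 1*3)) - 1*22360 = (1/59 - 54*(-15 - 3)) - 22360 = (1/59 - 54*(-18)) - 22360 = (1/59 + 972) - 22360 = 57349/59 - 22360 = -1261891/59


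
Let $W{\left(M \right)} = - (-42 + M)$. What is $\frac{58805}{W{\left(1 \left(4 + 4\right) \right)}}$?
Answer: $\frac{58805}{34} \approx 1729.6$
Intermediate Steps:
$W{\left(M \right)} = 42 - M$
$\frac{58805}{W{\left(1 \left(4 + 4\right) \right)}} = \frac{58805}{42 - 1 \left(4 + 4\right)} = \frac{58805}{42 - 1 \cdot 8} = \frac{58805}{42 - 8} = \frac{58805}{34}$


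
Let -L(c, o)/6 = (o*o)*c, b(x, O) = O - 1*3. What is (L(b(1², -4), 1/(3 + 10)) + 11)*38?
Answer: 72238/169 ≈ 427.44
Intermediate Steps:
b(x, O) = -3 + O (b(x, O) = O - 3 = -3 + O)
L(c, o) = -6*c*o² (L(c, o) = -6*o*o*c = -6*o²*c = -6*c*o²)
(L(b(1², -4), 1/(3 + 10)) + 11)*38 = (-6*(-3 - 4)*(1/(3 + 10))² + 11)*38 = (-6*(-7)*(1/13)² + 11)*38 = (-6*(-7)*1/169 + 11)*38 = (42/169 + 11)*38 = (1901/169)*38 = 72238/169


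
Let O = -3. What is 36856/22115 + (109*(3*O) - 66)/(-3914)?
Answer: 167408789/86558110 ≈ 1.9341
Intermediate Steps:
36856/22115 + (109*(3*O) - 66)/(-3914) = 36856/22115 + (109*(3*(-3)) - 66)/(-3914) = 36856*(1/22115) + (109*(-9) - 66)*(-1/3914) = 36856/22115 + (-981 - 66)*(-1/3914) = 36856/22115 - 1047*(-1/3914) = 36856/22115 + 1047/3914 = 167408789/86558110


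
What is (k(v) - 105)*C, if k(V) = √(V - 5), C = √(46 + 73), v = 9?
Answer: -103*√119 ≈ -1123.6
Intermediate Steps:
C = √119 ≈ 10.909
k(V) = √(-5 + V)
(k(v) - 105)*C = (√(-5 + 9) - 105)*√119 = (√4 - 105)*√119 = (2 - 105)*√119 = -103*√119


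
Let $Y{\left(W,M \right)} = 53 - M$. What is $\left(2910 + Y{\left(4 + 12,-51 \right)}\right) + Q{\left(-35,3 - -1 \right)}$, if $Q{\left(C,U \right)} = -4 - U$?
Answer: $3006$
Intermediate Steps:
$\left(2910 + Y{\left(4 + 12,-51 \right)}\right) + Q{\left(-35,3 - -1 \right)} = \left(2910 + \left(53 - -51\right)\right) - \left(7 + 1\right) = \left(2910 + \left(53 + 51\right)\right) - 8 = \left(2910 + 104\right) - 8 = 3014 - 8 = 3006$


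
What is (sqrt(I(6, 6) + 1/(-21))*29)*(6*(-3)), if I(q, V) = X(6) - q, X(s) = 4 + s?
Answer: -174*sqrt(1743)/7 ≈ -1037.8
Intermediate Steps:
I(q, V) = 10 - q (I(q, V) = (4 + 6) - q = 10 - q)
(sqrt(I(6, 6) + 1/(-21))*29)*(6*(-3)) = (sqrt((10 - 1*6) + 1/(-21))*29)*(6*(-3)) = (sqrt((10 - 6) - 1/21)*29)*(-18) = (sqrt(4 - 1/21)*29)*(-18) = (sqrt(83/21)*29)*(-18) = ((sqrt(1743)/21)*29)*(-18) = (29*sqrt(1743)/21)*(-18) = -174*sqrt(1743)/7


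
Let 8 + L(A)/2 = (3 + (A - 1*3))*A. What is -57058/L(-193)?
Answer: -28529/37241 ≈ -0.76606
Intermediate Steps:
L(A) = -16 + 2*A**2 (L(A) = -16 + 2*((3 + (A - 1*3))*A) = -16 + 2*((3 + (A - 3))*A) = -16 + 2*((3 + (-3 + A))*A) = -16 + 2*(A*A) = -16 + 2*A**2)
-57058/L(-193) = -57058/(-16 + 2*(-193)**2) = -57058/(-16 + 2*37249) = -57058/(-16 + 74498) = -57058/74482 = -57058*1/74482 = -28529/37241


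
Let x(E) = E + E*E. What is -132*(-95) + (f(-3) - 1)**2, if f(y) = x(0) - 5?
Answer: 12576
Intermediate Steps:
x(E) = E + E**2
f(y) = -5 (f(y) = 0*(1 + 0) - 5 = 0*1 - 5 = 0 - 5 = -5)
-132*(-95) + (f(-3) - 1)**2 = -132*(-95) + (-5 - 1)**2 = 12540 + (-6)**2 = 12540 + 36 = 12576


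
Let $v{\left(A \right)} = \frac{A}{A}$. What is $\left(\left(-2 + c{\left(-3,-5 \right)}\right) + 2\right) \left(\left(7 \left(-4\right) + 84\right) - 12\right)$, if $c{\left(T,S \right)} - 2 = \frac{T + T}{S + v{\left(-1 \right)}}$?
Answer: $154$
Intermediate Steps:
$v{\left(A \right)} = 1$
$c{\left(T,S \right)} = 2 + \frac{2 T}{1 + S}$ ($c{\left(T,S \right)} = 2 + \frac{T + T}{S + 1} = 2 + \frac{2 T}{1 + S}$)
$\left(\left(-2 + c{\left(-3,-5 \right)}\right) + 2\right) \left(\left(7 \left(-4\right) + 84\right) - 12\right) = \left(\left(-2 + \frac{2 \left(1 - 5 - 3\right)}{1 - 5}\right) + 2\right) \left(\left(7 \left(-4\right) + 84\right) - 12\right) = \left(\left(-2 + 2 \frac{1}{-4} \left(-7\right)\right) + 2\right) \left(\left(-28 + 84\right) - 12\right) = \left(\left(-2 + 2 \left(- \frac{1}{4}\right) \left(-7\right)\right) + 2\right) \left(56 - 12\right) = \left(\left(-2 + \frac{7}{2}\right) + 2\right) 44 = \left(\frac{3}{2} + 2\right) 44 = \frac{7}{2} \cdot 44 = 154$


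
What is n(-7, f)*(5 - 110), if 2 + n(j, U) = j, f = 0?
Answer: 945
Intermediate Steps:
n(j, U) = -2 + j
n(-7, f)*(5 - 110) = (-2 - 7)*(5 - 110) = -9*(-105) = 945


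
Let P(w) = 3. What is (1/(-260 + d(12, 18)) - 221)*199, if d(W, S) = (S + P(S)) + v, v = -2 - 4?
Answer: -10775054/245 ≈ -43980.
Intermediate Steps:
v = -6
d(W, S) = -3 + S (d(W, S) = (S + 3) - 6 = (3 + S) - 6 = -3 + S)
(1/(-260 + d(12, 18)) - 221)*199 = (1/(-260 + (-3 + 18)) - 221)*199 = (1/(-260 + 15) - 221)*199 = (1/(-245) - 221)*199 = (-1/245 - 221)*199 = -54146/245*199 = -10775054/245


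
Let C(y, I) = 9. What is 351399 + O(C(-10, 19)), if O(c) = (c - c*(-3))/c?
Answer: 351403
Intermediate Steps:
O(c) = 4 (O(c) = (c - (-3)*c)/c = (c + 3*c)/c = (4*c)/c = 4)
351399 + O(C(-10, 19)) = 351399 + 4 = 351403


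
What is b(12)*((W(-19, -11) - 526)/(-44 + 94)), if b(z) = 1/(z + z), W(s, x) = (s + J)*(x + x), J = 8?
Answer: -71/300 ≈ -0.23667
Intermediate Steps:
W(s, x) = 2*x*(8 + s) (W(s, x) = (s + 8)*(x + x) = (8 + s)*(2*x) = 2*x*(8 + s))
b(z) = 1/(2*z)
b(12)*((W(-19, -11) - 526)/(-44 + 94)) = ((½)/12)*((2*(-11)*(8 - 19) - 526)/(-44 + 94)) = ((½)*(1/12))*((2*(-11)*(-11) - 526)/50) = ((242 - 526)*(1/50))/24 = (-284*1/50)/24 = (1/24)*(-142/25) = -71/300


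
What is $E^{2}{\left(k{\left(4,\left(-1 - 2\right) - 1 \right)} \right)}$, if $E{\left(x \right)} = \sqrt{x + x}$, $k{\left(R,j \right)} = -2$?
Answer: $-4$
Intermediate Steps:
$E{\left(x \right)} = \sqrt{2} \sqrt{x}$ ($E{\left(x \right)} = \sqrt{2 x} = \sqrt{2} \sqrt{x}$)
$E^{2}{\left(k{\left(4,\left(-1 - 2\right) - 1 \right)} \right)} = \left(\sqrt{2} \sqrt{-2}\right)^{2} = \left(\sqrt{2} i \sqrt{2}\right)^{2} = \left(2 i\right)^{2} = -4$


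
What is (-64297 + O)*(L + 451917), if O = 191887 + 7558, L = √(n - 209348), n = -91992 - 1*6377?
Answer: 61075678716 + 135148*I*√307717 ≈ 6.1076e+10 + 7.497e+7*I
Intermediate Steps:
n = -98369 (n = -91992 - 6377 = -98369)
L = I*√307717 (L = √(-98369 - 209348) = √(-307717) = I*√307717 ≈ 554.72*I)
O = 199445
(-64297 + O)*(L + 451917) = (-64297 + 199445)*(I*√307717 + 451917) = 135148*(451917 + I*√307717) = 61075678716 + 135148*I*√307717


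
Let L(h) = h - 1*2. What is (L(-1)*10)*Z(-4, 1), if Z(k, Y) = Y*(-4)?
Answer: 120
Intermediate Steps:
Z(k, Y) = -4*Y
L(h) = -2 + h (L(h) = h - 2 = -2 + h)
(L(-1)*10)*Z(-4, 1) = ((-2 - 1)*10)*(-4*1) = -3*10*(-4) = -30*(-4) = 120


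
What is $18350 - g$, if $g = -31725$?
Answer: $50075$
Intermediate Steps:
$18350 - g = 18350 - -31725 = 18350 + 31725 = 50075$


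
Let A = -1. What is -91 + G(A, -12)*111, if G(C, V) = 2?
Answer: 131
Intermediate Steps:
-91 + G(A, -12)*111 = -91 + 2*111 = -91 + 222 = 131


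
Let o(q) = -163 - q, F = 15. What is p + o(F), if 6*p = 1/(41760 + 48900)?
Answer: -96824879/543960 ≈ -178.00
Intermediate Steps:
p = 1/543960 (p = 1/(6*(41760 + 48900)) = (⅙)/90660 = (⅙)*(1/90660) = 1/543960 ≈ 1.8384e-6)
p + o(F) = 1/543960 + (-163 - 1*15) = 1/543960 + (-163 - 15) = 1/543960 - 178 = -96824879/543960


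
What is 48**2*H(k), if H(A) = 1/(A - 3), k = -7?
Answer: -1152/5 ≈ -230.40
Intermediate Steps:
H(A) = 1/(-3 + A)
48**2*H(k) = 48**2/(-3 - 7) = 2304/(-10) = 2304*(-1/10) = -1152/5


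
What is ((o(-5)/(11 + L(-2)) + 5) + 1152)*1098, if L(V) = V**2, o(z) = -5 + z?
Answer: 1269654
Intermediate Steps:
((o(-5)/(11 + L(-2)) + 5) + 1152)*1098 = (((-5 - 5)/(11 + (-2)**2) + 5) + 1152)*1098 = ((-10/(11 + 4) + 5) + 1152)*1098 = ((-10/15 + 5) + 1152)*1098 = ((-10*1/15 + 5) + 1152)*1098 = ((-2/3 + 5) + 1152)*1098 = (13/3 + 1152)*1098 = (3469/3)*1098 = 1269654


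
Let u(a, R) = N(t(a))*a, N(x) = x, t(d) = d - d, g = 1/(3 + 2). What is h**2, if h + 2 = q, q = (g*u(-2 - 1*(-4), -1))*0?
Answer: 4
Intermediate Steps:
g = 1/5 ≈ 0.20000
t(d) = 0
u(a, R) = 0 (u(a, R) = 0*a = 0)
q = 0 (q = ((1/5)*0)*0 = 0*0 = 0)
h = -2 (h = -2 + 0 = -2)
h**2 = (-2)**2 = 4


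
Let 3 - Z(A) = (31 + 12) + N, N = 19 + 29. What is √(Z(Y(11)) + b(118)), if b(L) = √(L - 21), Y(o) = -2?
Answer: √(-88 + √97) ≈ 8.8403*I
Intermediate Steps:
N = 48
Z(A) = -88 (Z(A) = 3 - ((31 + 12) + 48) = 3 - (43 + 48) = 3 - 1*91 = 3 - 91 = -88)
b(L) = √(-21 + L)
√(Z(Y(11)) + b(118)) = √(-88 + √(-21 + 118)) = √(-88 + √97)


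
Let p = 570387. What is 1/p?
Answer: 1/570387 ≈ 1.7532e-6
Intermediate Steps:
1/p = 1/570387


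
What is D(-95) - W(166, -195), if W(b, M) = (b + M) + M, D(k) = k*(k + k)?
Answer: 18274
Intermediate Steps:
D(k) = 2*k**2 (D(k) = k*(2*k) = 2*k**2)
W(b, M) = b + 2*M (W(b, M) = (M + b) + M = b + 2*M)
D(-95) - W(166, -195) = 2*(-95)**2 - (166 + 2*(-195)) = 2*9025 - (166 - 390) = 18050 - 1*(-224) = 18050 + 224 = 18274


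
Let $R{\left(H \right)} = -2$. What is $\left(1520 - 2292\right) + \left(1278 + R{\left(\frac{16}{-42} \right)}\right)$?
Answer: $504$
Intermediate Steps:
$\left(1520 - 2292\right) + \left(1278 + R{\left(\frac{16}{-42} \right)}\right) = \left(1520 - 2292\right) + \left(1278 - 2\right) = \left(1520 - 2292\right) + 1276 = -772 + 1276 = 504$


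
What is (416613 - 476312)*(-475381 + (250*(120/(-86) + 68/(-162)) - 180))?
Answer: 98978521981637/3483 ≈ 2.8418e+10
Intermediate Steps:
(416613 - 476312)*(-475381 + (250*(120/(-86) + 68/(-162)) - 180)) = -59699*(-475381 + (250*(120*(-1/86) + 68*(-1/162)) - 180)) = -59699*(-475381 + (250*(-60/43 - 34/81) - 180)) = -59699*(-475381 + (250*(-6322/3483) - 180)) = -59699*(-475381 + (-1580500/3483 - 180)) = -59699*(-475381 - 2207440/3483) = -59699*(-1657959463/3483) = 98978521981637/3483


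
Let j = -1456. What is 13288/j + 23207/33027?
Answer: -50634173/6010914 ≈ -8.4237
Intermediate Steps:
13288/j + 23207/33027 = 13288/(-1456) + 23207/33027 = 13288*(-1/1456) + 23207*(1/33027) = -1661/182 + 23207/33027 = -50634173/6010914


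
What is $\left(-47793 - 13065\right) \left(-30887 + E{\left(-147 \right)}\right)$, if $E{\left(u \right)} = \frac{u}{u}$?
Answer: $1879660188$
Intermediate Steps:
$E{\left(u \right)} = 1$
$\left(-47793 - 13065\right) \left(-30887 + E{\left(-147 \right)}\right) = \left(-47793 - 13065\right) \left(-30887 + 1\right) = \left(-60858\right) \left(-30886\right) = 1879660188$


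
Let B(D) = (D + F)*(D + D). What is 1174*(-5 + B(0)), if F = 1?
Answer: -5870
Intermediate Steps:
B(D) = 2*D*(1 + D) (B(D) = (D + 1)*(D + D) = (1 + D)*(2*D) = 2*D*(1 + D))
1174*(-5 + B(0)) = 1174*(-5 + 2*0*(1 + 0)) = 1174*(-5 + 2*0*1) = 1174*(-5 + 0) = 1174*(-5) = -5870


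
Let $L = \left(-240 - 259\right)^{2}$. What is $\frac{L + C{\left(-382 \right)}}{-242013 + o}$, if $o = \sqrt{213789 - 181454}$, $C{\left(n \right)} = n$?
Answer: $- \frac{60169030047}{58570259834} - \frac{248619 \sqrt{32335}}{58570259834} \approx -1.0281$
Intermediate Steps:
$L = 249001$ ($L = \left(-499\right)^{2} = 249001$)
$o = \sqrt{32335} \approx 179.82$
$\frac{L + C{\left(-382 \right)}}{-242013 + o} = \frac{249001 - 382}{-242013 + \sqrt{32335}} = \frac{248619}{-242013 + \sqrt{32335}}$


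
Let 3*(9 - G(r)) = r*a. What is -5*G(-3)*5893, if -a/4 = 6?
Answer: 441975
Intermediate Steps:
a = -24 (a = -4*6 = -24)
G(r) = 9 + 8*r (G(r) = 9 - r*(-24)/3 = 9 - (-8)*r = 9 + 8*r)
-5*G(-3)*5893 = -5*(9 + 8*(-3))*5893 = -5*(9 - 24)*5893 = -5*(-15)*5893 = 75*5893 = 441975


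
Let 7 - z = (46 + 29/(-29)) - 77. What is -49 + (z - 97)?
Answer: -107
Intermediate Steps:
z = 39 (z = 7 - ((46 + 29/(-29)) - 77) = 7 - ((46 + 29*(-1/29)) - 77) = 7 - ((46 - 1) - 77) = 7 - (45 - 77) = 7 - 1*(-32) = 7 + 32 = 39)
-49 + (z - 97) = -49 + (39 - 97) = -49 - 58 = -107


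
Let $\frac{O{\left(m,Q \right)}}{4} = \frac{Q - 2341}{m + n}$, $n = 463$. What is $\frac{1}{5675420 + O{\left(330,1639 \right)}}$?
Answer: $\frac{61}{346200404} \approx 1.762 \cdot 10^{-7}$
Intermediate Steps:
$O{\left(m,Q \right)} = \frac{4 \left(-2341 + Q\right)}{463 + m}$ ($O{\left(m,Q \right)} = 4 \frac{Q - 2341}{m + 463} = 4 \frac{-2341 + Q}{463 + m} = \frac{4 \left(-2341 + Q\right)}{463 + m}$)
$\frac{1}{5675420 + O{\left(330,1639 \right)}} = \frac{1}{5675420 + \frac{4 \left(-2341 + 1639\right)}{463 + 330}} = \frac{1}{5675420 + 4 \cdot \frac{1}{793} \left(-702\right)} = \frac{1}{5675420 - \frac{216}{61}} = \frac{1}{\frac{346200404}{61}} = \frac{61}{346200404}$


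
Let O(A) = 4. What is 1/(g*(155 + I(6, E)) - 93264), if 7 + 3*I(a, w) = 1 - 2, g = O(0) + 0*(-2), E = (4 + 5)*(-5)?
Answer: -3/277964 ≈ -1.0793e-5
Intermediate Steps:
E = -45 (E = 9*(-5) = -45)
g = 4 (g = 4 + 0*(-2) = 4 + 0 = 4)
I(a, w) = -8/3 (I(a, w) = -7/3 + (1 - 2)/3 = -7/3 + (⅓)*(-1) = -7/3 - ⅓ = -8/3)
1/(g*(155 + I(6, E)) - 93264) = 1/(4*(155 - 8/3) - 93264) = 1/(4*(457/3) - 93264) = 1/(1828/3 - 93264) = 1/(-277964/3) = -3/277964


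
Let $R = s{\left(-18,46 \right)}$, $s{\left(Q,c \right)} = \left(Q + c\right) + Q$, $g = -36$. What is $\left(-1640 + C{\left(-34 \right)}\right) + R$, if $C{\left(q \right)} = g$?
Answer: $-1666$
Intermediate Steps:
$C{\left(q \right)} = -36$
$s{\left(Q,c \right)} = c + 2 Q$
$R = 10$ ($R = 46 + 2 \left(-18\right) = 46 - 36 = 10$)
$\left(-1640 + C{\left(-34 \right)}\right) + R = \left(-1640 - 36\right) + 10 = -1676 + 10 = -1666$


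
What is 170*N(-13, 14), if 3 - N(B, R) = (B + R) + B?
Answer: 2550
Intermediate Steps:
N(B, R) = 3 - R - 2*B (N(B, R) = 3 - ((B + R) + B) = 3 - (R + 2*B) = 3 + (-R - 2*B) = 3 - R - 2*B)
170*N(-13, 14) = 170*(3 - 1*14 - 2*(-13)) = 170*(3 - 14 + 26) = 170*15 = 2550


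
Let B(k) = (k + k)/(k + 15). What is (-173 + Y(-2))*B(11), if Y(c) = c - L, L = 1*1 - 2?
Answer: -1914/13 ≈ -147.23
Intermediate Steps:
B(k) = 2*k/(15 + k) (B(k) = (2*k)/(15 + k) = 2*k/(15 + k))
L = -1 (L = 1 - 2 = -1)
Y(c) = 1 + c (Y(c) = c - 1*(-1) = c + 1 = 1 + c)
(-173 + Y(-2))*B(11) = (-173 + (1 - 2))*(2*11/(15 + 11)) = (-173 - 1)*(2*11/26) = -348*11/26 = -174*11/13 = -1914/13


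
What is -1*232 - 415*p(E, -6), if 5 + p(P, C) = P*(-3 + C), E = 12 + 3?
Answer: 57868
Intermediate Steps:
E = 15
p(P, C) = -5 + P*(-3 + C)
-1*232 - 415*p(E, -6) = -1*232 - 415*(-5 - 3*15 - 6*15) = -232 - 415*(-5 - 45 - 90) = -232 - 415*(-140) = -232 + 58100 = 57868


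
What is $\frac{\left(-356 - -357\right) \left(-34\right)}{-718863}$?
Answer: $\frac{34}{718863} \approx 4.7297 \cdot 10^{-5}$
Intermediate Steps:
$\frac{\left(-356 - -357\right) \left(-34\right)}{-718863} = \left(-356 + 357\right) \left(-34\right) \left(- \frac{1}{718863}\right) = 1 \left(-34\right) \left(- \frac{1}{718863}\right) = \left(-34\right) \left(- \frac{1}{718863}\right) = \frac{34}{718863}$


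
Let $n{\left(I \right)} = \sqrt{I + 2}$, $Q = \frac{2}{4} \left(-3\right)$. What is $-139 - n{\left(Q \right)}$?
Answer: $-139 - \frac{\sqrt{2}}{2} \approx -139.71$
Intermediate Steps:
$Q = - \frac{3}{2}$ ($Q = 2 \cdot \frac{1}{4} \left(-3\right) = \frac{1}{2} \left(-3\right) = - \frac{3}{2} \approx -1.5$)
$n{\left(I \right)} = \sqrt{2 + I}$
$-139 - n{\left(Q \right)} = -139 - \sqrt{2 - \frac{3}{2}} = -139 - \sqrt{\frac{1}{2}} = -139 - \frac{\sqrt{2}}{2}$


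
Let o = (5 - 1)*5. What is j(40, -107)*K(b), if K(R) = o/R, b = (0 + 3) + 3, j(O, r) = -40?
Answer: -400/3 ≈ -133.33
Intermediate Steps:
o = 20 (o = 4*5 = 20)
b = 6 (b = 3 + 3 = 6)
K(R) = 20/R
j(40, -107)*K(b) = -800/6 = -40*10/3 = -400/3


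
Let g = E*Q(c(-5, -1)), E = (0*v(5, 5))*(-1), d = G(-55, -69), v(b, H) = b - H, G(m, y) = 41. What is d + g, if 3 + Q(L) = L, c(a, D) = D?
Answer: 41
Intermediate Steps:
Q(L) = -3 + L
d = 41
E = 0 (E = (0*(5 - 1*5))*(-1) = (0*(5 - 5))*(-1) = (0*0)*(-1) = 0*(-1) = 0)
g = 0 (g = 0*(-3 - 1) = 0*(-4) = 0)
d + g = 41 + 0 = 41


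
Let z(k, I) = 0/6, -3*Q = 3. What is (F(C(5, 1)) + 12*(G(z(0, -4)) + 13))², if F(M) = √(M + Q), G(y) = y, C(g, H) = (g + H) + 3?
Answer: 24344 + 624*√2 ≈ 25226.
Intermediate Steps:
Q = -1 (Q = -⅓*3 = -1)
z(k, I) = 0 (z(k, I) = 0*(⅙) = 0)
C(g, H) = 3 + H + g (C(g, H) = (H + g) + 3 = 3 + H + g)
F(M) = √(-1 + M) (F(M) = √(M - 1) = √(-1 + M))
(F(C(5, 1)) + 12*(G(z(0, -4)) + 13))² = (√(-1 + (3 + 1 + 5)) + 12*(0 + 13))² = (√(-1 + 9) + 12*13)² = (√8 + 156)² = (2*√2 + 156)² = (156 + 2*√2)²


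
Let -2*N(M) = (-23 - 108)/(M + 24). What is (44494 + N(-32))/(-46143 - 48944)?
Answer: -711773/1521392 ≈ -0.46784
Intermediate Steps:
N(M) = 131/(2*(24 + M)) (N(M) = -(-23 - 108)/(2*(M + 24)) = -(-131)/(2*(24 + M)) = 131/(2*(24 + M)))
(44494 + N(-32))/(-46143 - 48944) = (44494 + 131/(2*(24 - 32)))/(-46143 - 48944) = (44494 + (131/2)/(-8))/(-95087) = (44494 + (131/2)*(-⅛))*(-1/95087) = (44494 - 131/16)*(-1/95087) = (711773/16)*(-1/95087) = -711773/1521392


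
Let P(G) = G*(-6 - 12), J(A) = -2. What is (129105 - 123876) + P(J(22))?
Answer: 5265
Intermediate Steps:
P(G) = -18*G (P(G) = G*(-18) = -18*G)
(129105 - 123876) + P(J(22)) = (129105 - 123876) - 18*(-2) = 5229 + 36 = 5265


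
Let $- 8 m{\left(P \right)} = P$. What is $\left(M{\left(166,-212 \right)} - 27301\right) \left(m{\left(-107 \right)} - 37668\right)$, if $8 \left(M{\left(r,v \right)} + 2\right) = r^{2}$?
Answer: $\frac{14374125929}{16} \approx 8.9838 \cdot 10^{8}$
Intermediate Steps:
$M{\left(r,v \right)} = -2 + \frac{r^{2}}{8}$
$m{\left(P \right)} = - \frac{P}{8}$
$\left(M{\left(166,-212 \right)} - 27301\right) \left(m{\left(-107 \right)} - 37668\right) = \left(\left(-2 + \frac{166^{2}}{8}\right) - 27301\right) \left(\left(- \frac{1}{8}\right) \left(-107\right) - 37668\right) = \left(\left(-2 + \frac{1}{8} \cdot 27556\right) - 27301\right) \left(\frac{107}{8} - 37668\right) = \left(\left(-2 + \frac{6889}{2}\right) - 27301\right) \left(- \frac{301237}{8}\right) = \left(\frac{6885}{2} - 27301\right) \left(- \frac{301237}{8}\right) = \left(- \frac{47717}{2}\right) \left(- \frac{301237}{8}\right) = \frac{14374125929}{16}$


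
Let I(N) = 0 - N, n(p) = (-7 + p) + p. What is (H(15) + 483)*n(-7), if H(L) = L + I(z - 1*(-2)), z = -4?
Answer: -10500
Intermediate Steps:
n(p) = -7 + 2*p
I(N) = -N
H(L) = 2 + L (H(L) = L - (-4 - 1*(-2)) = L - (-4 + 2) = L - 1*(-2) = L + 2 = 2 + L)
(H(15) + 483)*n(-7) = ((2 + 15) + 483)*(-7 + 2*(-7)) = (17 + 483)*(-7 - 14) = 500*(-21) = -10500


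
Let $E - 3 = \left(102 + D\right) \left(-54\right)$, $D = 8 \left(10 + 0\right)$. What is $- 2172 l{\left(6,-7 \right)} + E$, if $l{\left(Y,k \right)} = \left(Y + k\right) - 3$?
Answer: $-1137$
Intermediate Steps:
$l{\left(Y,k \right)} = -3 + Y + k$
$D = 80$ ($D = 8 \cdot 10 = 80$)
$E = -9825$ ($E = 3 + \left(102 + 80\right) \left(-54\right) = 3 + 182 \left(-54\right) = 3 - 9828 = -9825$)
$- 2172 l{\left(6,-7 \right)} + E = - 2172 \left(-3 + 6 - 7\right) - 9825 = \left(-2172\right) \left(-4\right) - 9825 = 8688 - 9825 = -1137$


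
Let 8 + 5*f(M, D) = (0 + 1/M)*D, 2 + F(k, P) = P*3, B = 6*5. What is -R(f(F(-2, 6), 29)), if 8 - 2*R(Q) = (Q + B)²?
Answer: 5243401/12800 ≈ 409.64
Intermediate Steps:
B = 30
F(k, P) = -2 + 3*P (F(k, P) = -2 + P*3 = -2 + 3*P)
f(M, D) = -8/5 + D/(5*M) (f(M, D) = -8/5 + ((0 + 1/M)*D)/5 = -8/5 + (D/M)/5 = -8/5 + D/(5*M))
R(Q) = 4 - (30 + Q)²/2 (R(Q) = 4 - (Q + 30)²/2 = 4 - (30 + Q)²/2)
-R(f(F(-2, 6), 29)) = -(4 - (30 + (29 - 8*(-2 + 3*6))/(5*(-2 + 3*6)))²/2) = -(4 - (30 + (29 - 8*(-2 + 18))/(5*(-2 + 18)))²/2) = -(4 - (30 + (⅕)*(29 - 8*16)/16)²/2) = -(4 - (30 + (⅕)*(1/16)*(29 - 128))²/2) = -(4 - (30 + (⅕)*(1/16)*(-99))²/2) = -(4 - (30 - 99/80)²/2) = -(4 - (2301/80)²/2) = -(4 - ½*5294601/6400) = -(4 - 5294601/12800) = -1*(-5243401/12800) = 5243401/12800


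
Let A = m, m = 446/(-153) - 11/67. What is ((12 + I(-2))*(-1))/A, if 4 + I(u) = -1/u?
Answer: 174267/63130 ≈ 2.7604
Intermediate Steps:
I(u) = -4 - 1/u
m = -31565/10251 (m = 446*(-1/153) - 11*1/67 = -446/153 - 11/67 = -31565/10251 ≈ -3.0792)
A = -31565/10251 ≈ -3.0792
((12 + I(-2))*(-1))/A = ((12 + (-4 - 1/(-2)))*(-1))/(-31565/10251) = ((12 + (-4 - 1*(-½)))*(-1))*(-10251/31565) = ((12 + (-4 + ½))*(-1))*(-10251/31565) = ((12 - 7/2)*(-1))*(-10251/31565) = ((17/2)*(-1))*(-10251/31565) = -17/2*(-10251/31565) = 174267/63130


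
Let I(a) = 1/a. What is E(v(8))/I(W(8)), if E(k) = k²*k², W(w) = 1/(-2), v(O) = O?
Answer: -2048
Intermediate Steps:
W(w) = -½
E(k) = k⁴
E(v(8))/I(W(8)) = 8⁴/(1/(-½)) = 4096/(-2) = 4096*(-½) = -2048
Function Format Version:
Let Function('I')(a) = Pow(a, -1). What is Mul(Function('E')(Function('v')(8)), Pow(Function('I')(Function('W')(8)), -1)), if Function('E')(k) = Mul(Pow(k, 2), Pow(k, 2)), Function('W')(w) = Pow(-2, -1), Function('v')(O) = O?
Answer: -2048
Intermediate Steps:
Function('W')(w) = Rational(-1, 2)
Function('E')(k) = Pow(k, 4)
Mul(Function('E')(Function('v')(8)), Pow(Function('I')(Function('W')(8)), -1)) = Mul(Pow(8, 4), Pow(Pow(Rational(-1, 2), -1), -1)) = Mul(4096, Pow(-2, -1)) = Mul(4096, Rational(-1, 2)) = -2048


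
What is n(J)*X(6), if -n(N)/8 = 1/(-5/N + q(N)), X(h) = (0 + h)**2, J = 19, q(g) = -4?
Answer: 608/9 ≈ 67.556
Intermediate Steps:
X(h) = h**2
n(N) = -8/(-4 - 5/N) (n(N) = -8/(-5/N - 4) = -8/(-4 - 5/N))
n(J)*X(6) = (8*19/(5 + 4*19))*6**2 = (8*19/(5 + 76))*36 = (8*19/81)*36 = (8*19*(1/81))*36 = (152/81)*36 = 608/9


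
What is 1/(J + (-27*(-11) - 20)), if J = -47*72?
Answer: -1/3107 ≈ -0.00032185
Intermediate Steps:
J = -3384
1/(J + (-27*(-11) - 20)) = 1/(-3384 + (-27*(-11) - 20)) = 1/(-3384 + (297 - 20)) = 1/(-3384 + 277) = 1/(-3107) = -1/3107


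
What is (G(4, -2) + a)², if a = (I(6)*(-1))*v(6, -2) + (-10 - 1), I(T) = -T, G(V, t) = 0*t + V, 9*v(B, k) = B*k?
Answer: 225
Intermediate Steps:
v(B, k) = B*k/9 (v(B, k) = (B*k)/9 = B*k/9)
G(V, t) = V (G(V, t) = 0 + V = V)
a = -19 (a = (-1*6*(-1))*((⅑)*6*(-2)) + (-10 - 1) = -6*(-1)*(-4/3) - 11 = 6*(-4/3) - 11 = -8 - 11 = -19)
(G(4, -2) + a)² = (4 - 19)² = (-15)² = 225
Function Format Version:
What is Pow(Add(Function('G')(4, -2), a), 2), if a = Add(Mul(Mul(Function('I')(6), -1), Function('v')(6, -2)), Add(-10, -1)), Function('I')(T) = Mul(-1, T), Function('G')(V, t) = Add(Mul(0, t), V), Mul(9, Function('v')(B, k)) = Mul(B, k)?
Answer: 225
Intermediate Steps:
Function('v')(B, k) = Mul(Rational(1, 9), B, k) (Function('v')(B, k) = Mul(Rational(1, 9), Mul(B, k)) = Mul(Rational(1, 9), B, k))
Function('G')(V, t) = V (Function('G')(V, t) = Add(0, V) = V)
a = -19 (a = Add(Mul(Mul(Mul(-1, 6), -1), Mul(Rational(1, 9), 6, -2)), Add(-10, -1)) = Add(Mul(Mul(-6, -1), Rational(-4, 3)), -11) = Add(Mul(6, Rational(-4, 3)), -11) = Add(-8, -11) = -19)
Pow(Add(Function('G')(4, -2), a), 2) = Pow(Add(4, -19), 2) = Pow(-15, 2) = 225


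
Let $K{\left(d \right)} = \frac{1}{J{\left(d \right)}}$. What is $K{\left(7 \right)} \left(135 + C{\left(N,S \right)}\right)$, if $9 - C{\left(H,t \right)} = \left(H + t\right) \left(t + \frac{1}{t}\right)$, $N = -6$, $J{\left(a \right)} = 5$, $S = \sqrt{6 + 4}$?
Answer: $\frac{133}{5} + \frac{33 \sqrt{10}}{25} \approx 30.774$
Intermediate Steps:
$S = \sqrt{10} \approx 3.1623$
$K{\left(d \right)} = \frac{1}{5}$
$C{\left(H,t \right)} = 9 - \left(H + t\right) \left(t + \frac{1}{t}\right)$
$K{\left(7 \right)} \left(135 + C{\left(N,S \right)}\right) = \frac{135 - \left(-8 + \left(\sqrt{10}\right)^{2} - 6 \sqrt{10} - 6 \frac{\sqrt{10}}{10}\right)}{5} = \frac{135 + \left(8 - 10 + 6 \sqrt{10} - - 6 \frac{\sqrt{10}}{10}\right)}{5} = \frac{135 + \left(8 - 10 + 6 \sqrt{10} + \frac{3 \sqrt{10}}{5}\right)}{5} = \frac{135 - \left(2 - \frac{33 \sqrt{10}}{5}\right)}{5} = \frac{133 + \frac{33 \sqrt{10}}{5}}{5} = \frac{133}{5} + \frac{33 \sqrt{10}}{25}$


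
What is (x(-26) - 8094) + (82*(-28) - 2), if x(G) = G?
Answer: -10418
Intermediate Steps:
(x(-26) - 8094) + (82*(-28) - 2) = (-26 - 8094) + (82*(-28) - 2) = -8120 + (-2296 - 2) = -8120 - 2298 = -10418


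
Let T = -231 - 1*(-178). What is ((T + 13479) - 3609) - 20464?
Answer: -10647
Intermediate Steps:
T = -53 (T = -231 + 178 = -53)
((T + 13479) - 3609) - 20464 = ((-53 + 13479) - 3609) - 20464 = (13426 - 3609) - 20464 = 9817 - 20464 = -10647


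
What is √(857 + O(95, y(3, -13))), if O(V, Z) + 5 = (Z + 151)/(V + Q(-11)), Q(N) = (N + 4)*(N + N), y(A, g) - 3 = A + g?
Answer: 2*√1468353/83 ≈ 29.199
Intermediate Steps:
y(A, g) = 3 + A + g (y(A, g) = 3 + (A + g) = 3 + A + g)
Q(N) = 2*N*(4 + N) (Q(N) = (4 + N)*(2*N) = 2*N*(4 + N))
O(V, Z) = -5 + (151 + Z)/(154 + V) (O(V, Z) = -5 + (Z + 151)/(V + 2*(-11)*(4 - 11)) = -5 + (151 + Z)/(V + 2*(-11)*(-7)) = -5 + (151 + Z)/(V + 154) = -5 + (151 + Z)/(154 + V))
√(857 + O(95, y(3, -13))) = √(857 + (-619 + (3 + 3 - 13) - 5*95)/(154 + 95)) = √(857 + (-619 - 7 - 475)/249) = √(857 + (1/249)*(-1101)) = √(857 - 367/83) = √(70764/83) = 2*√1468353/83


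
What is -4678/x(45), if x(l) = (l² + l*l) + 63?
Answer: -4678/4113 ≈ -1.1374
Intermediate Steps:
x(l) = 63 + 2*l² (x(l) = (l² + l²) + 63 = 2*l² + 63 = 63 + 2*l²)
-4678/x(45) = -4678/(63 + 2*45²) = -4678/(63 + 2*2025) = -4678/(63 + 4050) = -4678/4113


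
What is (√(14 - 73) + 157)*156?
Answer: 24492 + 156*I*√59 ≈ 24492.0 + 1198.3*I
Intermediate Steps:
(√(14 - 73) + 157)*156 = (√(-59) + 157)*156 = (I*√59 + 157)*156 = (157 + I*√59)*156 = 24492 + 156*I*√59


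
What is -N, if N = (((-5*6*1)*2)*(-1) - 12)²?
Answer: -2304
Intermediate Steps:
N = 2304 (N = ((-30*1*2)*(-1) - 12)² = (-30*2*(-1) - 12)² = (-60*(-1) - 12)² = (60 - 12)² = 48² = 2304)
-N = -1*2304 = -2304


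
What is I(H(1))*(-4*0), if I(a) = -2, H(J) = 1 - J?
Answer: 0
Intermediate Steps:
I(H(1))*(-4*0) = -(-8)*0 = -2*0 = 0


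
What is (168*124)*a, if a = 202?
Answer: 4208064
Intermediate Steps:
(168*124)*a = (168*124)*202 = 20832*202 = 4208064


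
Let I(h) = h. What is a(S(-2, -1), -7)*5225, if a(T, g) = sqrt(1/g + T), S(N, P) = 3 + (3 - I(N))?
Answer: 5225*sqrt(385)/7 ≈ 14646.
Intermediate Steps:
S(N, P) = 6 - N (S(N, P) = 3 + (3 - N) = 6 - N)
a(T, g) = sqrt(T + 1/g)
a(S(-2, -1), -7)*5225 = sqrt((6 - 1*(-2)) + 1/(-7))*5225 = sqrt((6 + 2) - 1/7)*5225 = sqrt(8 - 1/7)*5225 = sqrt(55/7)*5225 = (sqrt(385)/7)*5225 = 5225*sqrt(385)/7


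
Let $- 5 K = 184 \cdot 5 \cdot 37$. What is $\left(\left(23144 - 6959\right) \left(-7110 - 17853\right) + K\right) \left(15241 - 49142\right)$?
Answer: $13697121478663$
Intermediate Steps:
$K = -6808$ ($K = - \frac{184 \cdot 5 \cdot 37}{5} = - \frac{184 \cdot 185}{5} = \left(- \frac{1}{5}\right) 34040 = -6808$)
$\left(\left(23144 - 6959\right) \left(-7110 - 17853\right) + K\right) \left(15241 - 49142\right) = \left(\left(23144 - 6959\right) \left(-7110 - 17853\right) - 6808\right) \left(15241 - 49142\right) = \left(16185 \left(-24963\right) - 6808\right) \left(-33901\right) = \left(-404026155 - 6808\right) \left(-33901\right) = \left(-404032963\right) \left(-33901\right) = 13697121478663$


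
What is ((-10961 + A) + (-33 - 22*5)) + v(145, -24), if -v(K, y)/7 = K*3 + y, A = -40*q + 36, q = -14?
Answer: -13385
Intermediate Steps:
A = 596 (A = -40*(-14) + 36 = 560 + 36 = 596)
v(K, y) = -21*K - 7*y (v(K, y) = -7*(K*3 + y) = -7*(3*K + y) = -7*(y + 3*K) = -21*K - 7*y)
((-10961 + A) + (-33 - 22*5)) + v(145, -24) = ((-10961 + 596) + (-33 - 22*5)) + (-21*145 - 7*(-24)) = (-10365 + (-33 - 110)) + (-3045 + 168) = (-10365 - 143) - 2877 = -10508 - 2877 = -13385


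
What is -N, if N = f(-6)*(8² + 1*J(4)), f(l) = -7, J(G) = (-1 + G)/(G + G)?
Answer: 3605/8 ≈ 450.63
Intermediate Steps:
J(G) = (-1 + G)/(2*G) (J(G) = (-1 + G)/((2*G)) = (-1 + G)*(1/(2*G)) = (-1 + G)/(2*G))
N = -3605/8 (N = -7*(8² + 1*((½)*(-1 + 4)/4)) = -7*(64 + 1*((½)*(¼)*3)) = -7*(64 + 1*(3/8)) = -7*(64 + 3/8) = -7*515/8 = -3605/8 ≈ -450.63)
-N = -1*(-3605/8) = 3605/8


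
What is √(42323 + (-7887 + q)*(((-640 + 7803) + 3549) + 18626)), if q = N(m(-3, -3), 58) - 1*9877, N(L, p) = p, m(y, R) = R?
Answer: I*√519416305 ≈ 22791.0*I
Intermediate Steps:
q = -9819 (q = 58 - 1*9877 = 58 - 9877 = -9819)
√(42323 + (-7887 + q)*(((-640 + 7803) + 3549) + 18626)) = √(42323 + (-7887 - 9819)*(((-640 + 7803) + 3549) + 18626)) = √(42323 - 17706*((7163 + 3549) + 18626)) = √(42323 - 17706*(10712 + 18626)) = √(42323 - 17706*29338) = √(42323 - 519458628) = √(-519416305) = I*√519416305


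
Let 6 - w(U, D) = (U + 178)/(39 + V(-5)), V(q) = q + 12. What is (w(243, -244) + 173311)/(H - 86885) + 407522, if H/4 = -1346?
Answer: 1729667809067/4244374 ≈ 4.0752e+5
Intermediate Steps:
H = -5384 (H = 4*(-1346) = -5384)
V(q) = 12 + q
w(U, D) = 49/23 - U/46 (w(U, D) = 6 - (U + 178)/(39 + (12 - 5)) = 6 - (178 + U)/(39 + 7) = 6 - (178 + U)/46 = 6 - (89/23 + U/46) = 6 + (-89/23 - U/46) = 49/23 - U/46)
(w(243, -244) + 173311)/(H - 86885) + 407522 = ((49/23 - 1/46*243) + 173311)/(-5384 - 86885) + 407522 = ((49/23 - 243/46) + 173311)/(-92269) + 407522 = (-145/46 + 173311)*(-1/92269) + 407522 = (7972161/46)*(-1/92269) + 407522 = -7972161/4244374 + 407522 = 1729667809067/4244374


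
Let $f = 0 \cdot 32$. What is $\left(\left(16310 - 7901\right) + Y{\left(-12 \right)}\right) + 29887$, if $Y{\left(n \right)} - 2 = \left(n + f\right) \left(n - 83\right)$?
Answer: $39438$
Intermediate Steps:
$f = 0$
$Y{\left(n \right)} = 2 + n \left(-83 + n\right)$ ($Y{\left(n \right)} = 2 + \left(n + 0\right) \left(n - 83\right) = 2 + n \left(-83 + n\right)$)
$\left(\left(16310 - 7901\right) + Y{\left(-12 \right)}\right) + 29887 = \left(\left(16310 - 7901\right) + \left(2 + \left(-12\right)^{2} - -996\right)\right) + 29887 = \left(\left(16310 - 7901\right) + \left(2 + 144 + 996\right)\right) + 29887 = \left(8409 + 1142\right) + 29887 = 9551 + 29887 = 39438$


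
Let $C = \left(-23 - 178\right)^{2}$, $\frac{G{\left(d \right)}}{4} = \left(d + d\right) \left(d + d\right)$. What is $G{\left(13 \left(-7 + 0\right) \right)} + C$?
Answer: $172897$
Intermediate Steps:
$G{\left(d \right)} = 16 d^{2}$ ($G{\left(d \right)} = 4 \left(d + d\right) \left(d + d\right) = 4 \cdot 2 d 2 d = 4 \cdot 4 d^{2} = 16 d^{2}$)
$C = 40401$ ($C = \left(-201\right)^{2} = 40401$)
$G{\left(13 \left(-7 + 0\right) \right)} + C = 16 \left(13 \left(-7 + 0\right)\right)^{2} + 40401 = 16 \left(13 \left(-7\right)\right)^{2} + 40401 = 16 \left(-91\right)^{2} + 40401 = 16 \cdot 8281 + 40401 = 132496 + 40401 = 172897$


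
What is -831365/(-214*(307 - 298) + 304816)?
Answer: -166273/60578 ≈ -2.7448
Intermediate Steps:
-831365/(-214*(307 - 298) + 304816) = -831365/(-214*9 + 304816) = -831365/(-1926 + 304816) = -831365/302890 = -831365*1/302890 = -166273/60578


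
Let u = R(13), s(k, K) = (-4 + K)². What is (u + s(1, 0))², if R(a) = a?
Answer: 841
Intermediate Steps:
u = 13
(u + s(1, 0))² = (13 + (-4 + 0)²)² = (13 + (-4)²)² = (13 + 16)² = 29² = 841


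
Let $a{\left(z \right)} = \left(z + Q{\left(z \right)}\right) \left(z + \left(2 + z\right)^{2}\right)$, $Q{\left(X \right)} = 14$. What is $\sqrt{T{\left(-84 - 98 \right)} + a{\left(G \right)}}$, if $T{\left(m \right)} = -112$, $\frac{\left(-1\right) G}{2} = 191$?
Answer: $4 i \sqrt{3312421} \approx 7280.0 i$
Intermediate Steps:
$G = -382$ ($G = \left(-2\right) 191 = -382$)
$a{\left(z \right)} = \left(14 + z\right) \left(z + \left(2 + z\right)^{2}\right)$ ($a{\left(z \right)} = \left(z + 14\right) \left(z + \left(2 + z\right)^{2}\right) = \left(14 + z\right) \left(z + \left(2 + z\right)^{2}\right)$)
$\sqrt{T{\left(-84 - 98 \right)} + a{\left(G \right)}} = \sqrt{-112 + \left(56 + \left(-382\right)^{3} + 19 \left(-382\right)^{2} + 74 \left(-382\right)\right)} = \sqrt{-112 + \left(56 - 55742968 + 19 \cdot 145924 - 28268\right)} = \sqrt{-112 + \left(56 - 55742968 + 2772556 - 28268\right)} = \sqrt{-112 - 52998624} = \sqrt{-52998736} = 4 i \sqrt{3312421}$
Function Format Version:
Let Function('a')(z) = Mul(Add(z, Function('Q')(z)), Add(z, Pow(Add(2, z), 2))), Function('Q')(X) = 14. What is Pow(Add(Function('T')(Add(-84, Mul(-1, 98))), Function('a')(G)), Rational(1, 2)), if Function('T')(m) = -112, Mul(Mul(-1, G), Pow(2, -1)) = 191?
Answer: Mul(4, I, Pow(3312421, Rational(1, 2))) ≈ Mul(7280.0, I)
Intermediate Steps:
G = -382 (G = Mul(-2, 191) = -382)
Function('a')(z) = Mul(Add(14, z), Add(z, Pow(Add(2, z), 2))) (Function('a')(z) = Mul(Add(z, 14), Add(z, Pow(Add(2, z), 2))) = Mul(Add(14, z), Add(z, Pow(Add(2, z), 2))))
Pow(Add(Function('T')(Add(-84, Mul(-1, 98))), Function('a')(G)), Rational(1, 2)) = Pow(Add(-112, Add(56, Pow(-382, 3), Mul(19, Pow(-382, 2)), Mul(74, -382))), Rational(1, 2)) = Pow(Add(-112, Add(56, -55742968, Mul(19, 145924), -28268)), Rational(1, 2)) = Pow(Add(-112, Add(56, -55742968, 2772556, -28268)), Rational(1, 2)) = Pow(Add(-112, -52998624), Rational(1, 2)) = Pow(-52998736, Rational(1, 2)) = Mul(4, I, Pow(3312421, Rational(1, 2)))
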